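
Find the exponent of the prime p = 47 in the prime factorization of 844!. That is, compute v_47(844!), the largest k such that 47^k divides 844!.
v_47(844!) = 17

Legendre's formula: v_p(n!) = Σ_{k ≥ 1} ⌊n / p^k⌋. For p = 47, n = 844, the terms are:
  ⌊844/47^1⌋ = ⌊844/47⌋ = 17
(the next term ⌊844/47^2⌋ = 0, terminating the sum). Summing: v_47(844!) = 17 = 17.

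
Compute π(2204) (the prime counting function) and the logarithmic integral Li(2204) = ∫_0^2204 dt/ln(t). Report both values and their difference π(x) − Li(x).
π(2204) = 328;  Li(2204) ≈ 341.48;  π(x) − Li(x) ≈ -13.48.

Direct count of primes ≤ 2204 gives π(2204) = 328. Numerical evaluation of the logarithmic integral gives Li(2204) ≈ 341.48. The difference π(x) − Li(x) ≈ -13.48 is typically negative for small/moderate x (Li(x) overestimates), though Littlewood's theorem shows this sign changes infinitely often.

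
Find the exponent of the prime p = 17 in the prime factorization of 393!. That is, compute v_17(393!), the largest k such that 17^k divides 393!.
v_17(393!) = 24

Legendre's formula: v_p(n!) = Σ_{k ≥ 1} ⌊n / p^k⌋. For p = 17, n = 393, the terms are:
  ⌊393/17^1⌋ = ⌊393/17⌋ = 23
  ⌊393/17^2⌋ = ⌊393/289⌋ = 1
(the next term ⌊393/17^3⌋ = 0, terminating the sum). Summing: v_17(393!) = 23 + 1 = 24.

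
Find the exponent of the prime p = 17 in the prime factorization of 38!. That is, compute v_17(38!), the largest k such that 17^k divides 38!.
v_17(38!) = 2

Legendre's formula: v_p(n!) = Σ_{k ≥ 1} ⌊n / p^k⌋. For p = 17, n = 38, the terms are:
  ⌊38/17^1⌋ = ⌊38/17⌋ = 2
(the next term ⌊38/17^2⌋ = 0, terminating the sum). Summing: v_17(38!) = 2 = 2.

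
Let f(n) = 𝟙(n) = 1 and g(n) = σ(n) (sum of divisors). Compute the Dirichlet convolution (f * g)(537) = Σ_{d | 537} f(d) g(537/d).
(𝟙 * σ)(537) = 905

Divisors of 537: [1, 3, 179, 537]. For each d | 537:
  d = 1: 𝟙(1) · σ(537/1) = 1 · 720 = 720
  d = 3: 𝟙(3) · σ(537/3) = 1 · 180 = 180
  d = 179: 𝟙(179) · σ(537/179) = 1 · 4 = 4
  d = 537: 𝟙(537) · σ(537/537) = 1 · 1 = 1
Summing: (𝟙 * σ)(537) = 720 + 180 + 4 + 1 = 905.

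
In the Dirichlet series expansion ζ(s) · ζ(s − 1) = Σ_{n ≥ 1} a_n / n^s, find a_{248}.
σ(248) = 480

In the product (Σ m^0/m^s)(Σ k / k^s) = Σ (Σ_{d | n} d) / n^s, the coefficient of 1/n^s is σ(n) = Σ_{d | n} d. For n = 248, divisors are [1, 2, 4, 8, 31, 62, 124, 248]; summing: σ(248) = 480.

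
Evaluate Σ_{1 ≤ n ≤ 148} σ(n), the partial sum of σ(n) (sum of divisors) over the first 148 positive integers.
Σ_{n ≤ 148} σ(n) = 18082

Compute σ(n) for each 1 ≤ n ≤ 148: σ(1) = 1, σ(2) = 3, σ(3) = 4, σ(4) = 7, σ(5) = 6, σ(6) = 12, σ(7) = 8, σ(8) = 15, σ(9) = 13, σ(10) = 18, σ(11) = 12, σ(12) = 28, σ(13) = 14, σ(14) = 24, σ(15) = 24, σ(16) = 31, σ(17) = 18, σ(18) = 39, σ(19) = 20, σ(20) = 42, σ(21) = 32, σ(22) = 36, σ(23) = 24, σ(24) = 60, σ(25) = 31, σ(26) = 42, σ(27) = 40, σ(28) = 56, σ(29) = 30, σ(30) = 72, σ(31) = 32, σ(32) = 63, σ(33) = 48, σ(34) = 54, σ(35) = 48, σ(36) = 91, σ(37) = 38, σ(38) = 60, σ(39) = 56, σ(40) = 90, σ(41) = 42, σ(42) = 96, σ(43) = 44, σ(44) = 84, σ(45) = 78, σ(46) = 72, σ(47) = 48, σ(48) = 124, σ(49) = 57, σ(50) = 93, σ(51) = 72, σ(52) = 98, σ(53) = 54, σ(54) = 120, σ(55) = 72, σ(56) = 120, σ(57) = 80, σ(58) = 90, σ(59) = 60, σ(60) = 168, σ(61) = 62, σ(62) = 96, σ(63) = 104, σ(64) = 127, σ(65) = 84, σ(66) = 144, σ(67) = 68, σ(68) = 126, σ(69) = 96, σ(70) = 144, σ(71) = 72, σ(72) = 195, σ(73) = 74, σ(74) = 114, σ(75) = 124, σ(76) = 140, σ(77) = 96, σ(78) = 168, σ(79) = 80, σ(80) = 186, σ(81) = 121, σ(82) = 126, σ(83) = 84, σ(84) = 224, σ(85) = 108, σ(86) = 132, σ(87) = 120, σ(88) = 180, σ(89) = 90, σ(90) = 234, σ(91) = 112, σ(92) = 168, σ(93) = 128, σ(94) = 144, σ(95) = 120, σ(96) = 252, σ(97) = 98, σ(98) = 171, σ(99) = 156, σ(100) = 217, σ(101) = 102, σ(102) = 216, σ(103) = 104, σ(104) = 210, σ(105) = 192, σ(106) = 162, σ(107) = 108, σ(108) = 280, σ(109) = 110, σ(110) = 216, σ(111) = 152, σ(112) = 248, σ(113) = 114, σ(114) = 240, σ(115) = 144, σ(116) = 210, σ(117) = 182, σ(118) = 180, σ(119) = 144, σ(120) = 360, σ(121) = 133, σ(122) = 186, σ(123) = 168, σ(124) = 224, σ(125) = 156, σ(126) = 312, σ(127) = 128, σ(128) = 255, σ(129) = 176, σ(130) = 252, σ(131) = 132, σ(132) = 336, σ(133) = 160, σ(134) = 204, σ(135) = 240, σ(136) = 270, σ(137) = 138, σ(138) = 288, σ(139) = 140, σ(140) = 336, σ(141) = 192, σ(142) = 216, σ(143) = 168, σ(144) = 403, σ(145) = 180, σ(146) = 222, σ(147) = 228, σ(148) = 266. Summing all 148 values: 18082. (Average order: Σ_{n ≤ x} σ(n) ~ (π²/12) x². For x = 148, (π²/12)·148² ≈ 18015.32.)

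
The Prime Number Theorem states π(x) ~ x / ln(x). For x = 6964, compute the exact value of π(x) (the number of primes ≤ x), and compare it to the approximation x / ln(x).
π(6964) = 894;  x/ln(x) ≈ 787.03;  relative error ≈ 11.97%.

Directly count primes up to 6964: π(6964) = 894. The PNT approximation gives 6964/ln(6964) ≈ 6964/8.84851 ≈ 787.03. Relative error (π(x) − x/ln(x)) / π(x) ≈ 11.97%; the approximation is known to undercount slightly (Li(x) is a better estimate).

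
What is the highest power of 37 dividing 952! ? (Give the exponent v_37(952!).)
v_37(952!) = 25

Legendre's formula: v_p(n!) = Σ_{k ≥ 1} ⌊n / p^k⌋. For p = 37, n = 952, the terms are:
  ⌊952/37^1⌋ = ⌊952/37⌋ = 25
(the next term ⌊952/37^2⌋ = 0, terminating the sum). Summing: v_37(952!) = 25 = 25.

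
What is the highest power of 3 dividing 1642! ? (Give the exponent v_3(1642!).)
v_3(1642!) = 817

Legendre's formula: v_p(n!) = Σ_{k ≥ 1} ⌊n / p^k⌋. For p = 3, n = 1642, the terms are:
  ⌊1642/3^1⌋ = ⌊1642/3⌋ = 547
  ⌊1642/3^2⌋ = ⌊1642/9⌋ = 182
  ⌊1642/3^3⌋ = ⌊1642/27⌋ = 60
  ⌊1642/3^4⌋ = ⌊1642/81⌋ = 20
  ⌊1642/3^5⌋ = ⌊1642/243⌋ = 6
  ⌊1642/3^6⌋ = ⌊1642/729⌋ = 2
(the next term ⌊1642/3^7⌋ = 0, terminating the sum). Summing: v_3(1642!) = 547 + 182 + 60 + 20 + 6 + 2 = 817.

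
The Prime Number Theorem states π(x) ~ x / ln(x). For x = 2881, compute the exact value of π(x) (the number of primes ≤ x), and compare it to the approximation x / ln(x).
π(2881) = 417;  x/ln(x) ≈ 361.67;  relative error ≈ 13.27%.

Directly count primes up to 2881: π(2881) = 417. The PNT approximation gives 2881/ln(2881) ≈ 2881/7.96589 ≈ 361.67. Relative error (π(x) − x/ln(x)) / π(x) ≈ 13.27%; the approximation is known to undercount slightly (Li(x) is a better estimate).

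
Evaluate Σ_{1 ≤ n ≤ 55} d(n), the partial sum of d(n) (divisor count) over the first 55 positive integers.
Σ_{n ≤ 55} d(n) = 231

Compute d(n) for each 1 ≤ n ≤ 55: d(1) = 1, d(2) = 2, d(3) = 2, d(4) = 3, d(5) = 2, d(6) = 4, d(7) = 2, d(8) = 4, d(9) = 3, d(10) = 4, d(11) = 2, d(12) = 6, d(13) = 2, d(14) = 4, d(15) = 4, d(16) = 5, d(17) = 2, d(18) = 6, d(19) = 2, d(20) = 6, d(21) = 4, d(22) = 4, d(23) = 2, d(24) = 8, d(25) = 3, d(26) = 4, d(27) = 4, d(28) = 6, d(29) = 2, d(30) = 8, d(31) = 2, d(32) = 6, d(33) = 4, d(34) = 4, d(35) = 4, d(36) = 9, d(37) = 2, d(38) = 4, d(39) = 4, d(40) = 8, d(41) = 2, d(42) = 8, d(43) = 2, d(44) = 6, d(45) = 6, d(46) = 4, d(47) = 2, d(48) = 10, d(49) = 3, d(50) = 6, d(51) = 4, d(52) = 6, d(53) = 2, d(54) = 8, d(55) = 4. Summing all 55 values: 231. (Dirichlet's divisor formula: Σ_{n ≤ x} d(n) = x ln(x) + (2γ − 1) x + O(√x). For x = 55, the asymptotic estimate is ≈ 228.90.)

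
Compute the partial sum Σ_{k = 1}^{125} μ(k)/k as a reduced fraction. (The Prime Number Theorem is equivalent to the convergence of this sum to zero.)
Σ μ(k)/k = 23090940688334333795050585396213953208427071/3161005464041760778814520629154366249327468699

Values of μ(k) for 1 ≤ k ≤ 125: μ(1) = 1, μ(2) = -1, μ(3) = -1, μ(5) = -1, μ(6) = 1, μ(7) = -1, μ(10) = 1, μ(11) = -1, μ(13) = -1, μ(14) = 1, μ(15) = 1, μ(17) = -1, μ(19) = -1, μ(21) = 1, μ(22) = 1, μ(23) = -1, μ(26) = 1, μ(29) = -1, μ(30) = -1, μ(31) = -1, μ(33) = 1, μ(34) = 1, μ(35) = 1, μ(37) = -1, μ(38) = 1, μ(39) = 1, μ(41) = -1, μ(42) = -1, μ(43) = -1, μ(46) = 1, μ(47) = -1, μ(51) = 1, μ(53) = -1, μ(55) = 1, μ(57) = 1, μ(58) = 1, μ(59) = -1, μ(61) = -1, μ(62) = 1, μ(65) = 1, μ(66) = -1, μ(67) = -1, μ(69) = 1, μ(70) = -1, μ(71) = -1, μ(73) = -1, μ(74) = 1, μ(77) = 1, μ(78) = -1, μ(79) = -1, μ(82) = 1, μ(83) = -1, μ(85) = 1, μ(86) = 1, μ(87) = 1, μ(89) = -1, μ(91) = 1, μ(93) = 1, μ(94) = 1, μ(95) = 1, μ(97) = -1, μ(101) = -1, μ(102) = -1, μ(103) = -1, μ(105) = -1, μ(106) = 1, μ(107) = -1, μ(109) = -1, μ(110) = -1, μ(111) = 1, μ(113) = -1, μ(114) = -1, μ(115) = 1, μ(118) = 1, μ(119) = 1, μ(122) = 1, μ(123) = 1, with μ = 0 on non-squarefree integers. Summing μ(k)/k for k where μ(k) ≠ 0 gives 23090940688334333795050585396213953208427071/3161005464041760778814520629154366249327468699 ≈ 0.0073. (PNT ⟺ this sum → 0 as n → ∞.)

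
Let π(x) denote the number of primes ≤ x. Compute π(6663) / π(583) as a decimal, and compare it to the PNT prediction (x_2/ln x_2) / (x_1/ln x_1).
π(6663)/π(583) = 859/106 ≈ 8.1038;  PNT prediction ≈ 8.2665.

π(583) = 106 and π(6663) = 859, so π(6663)/π(583) ≈ 8.1038. The PNT-predicted ratio is (6663/ln(6663)) / (583/ln(583)) ≈ 8.2665. The two agree to within a few percent, as expected.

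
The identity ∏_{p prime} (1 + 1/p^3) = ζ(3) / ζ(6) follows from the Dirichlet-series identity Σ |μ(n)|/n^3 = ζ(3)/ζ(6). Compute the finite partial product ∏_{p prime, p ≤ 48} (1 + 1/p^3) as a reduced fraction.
∏ = 8015182591485824614015950466842624/6783810016842653083409665472454505

The primes p ≤ 48 are [2, 3, 5, 7, 11, 13, 17, 19, 23, 29, 31, 37, 41, 43, 47]. For each, (1 + 1/p^3) = (p^3 + 1)/p^3. Multiplying these fractions over p ∈ [2, 3, 5, 7, 11, 13, 17, 19, 23, 29, 31, 37, 41, 43, 47] gives 8015182591485824614015950466842624/6783810016842653083409665472454505. (In the limit P → ∞ this tends to ζ(3)/ζ(6).)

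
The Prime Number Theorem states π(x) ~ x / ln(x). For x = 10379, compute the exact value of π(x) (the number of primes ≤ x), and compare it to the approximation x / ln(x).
π(10379) = 1272;  x/ln(x) ≈ 1122.35;  relative error ≈ 11.76%.

Directly count primes up to 10379: π(10379) = 1272. The PNT approximation gives 10379/ln(10379) ≈ 10379/9.24754 ≈ 1122.35. Relative error (π(x) − x/ln(x)) / π(x) ≈ 11.76%; the approximation is known to undercount slightly (Li(x) is a better estimate).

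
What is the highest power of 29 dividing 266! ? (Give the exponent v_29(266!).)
v_29(266!) = 9

Legendre's formula: v_p(n!) = Σ_{k ≥ 1} ⌊n / p^k⌋. For p = 29, n = 266, the terms are:
  ⌊266/29^1⌋ = ⌊266/29⌋ = 9
(the next term ⌊266/29^2⌋ = 0, terminating the sum). Summing: v_29(266!) = 9 = 9.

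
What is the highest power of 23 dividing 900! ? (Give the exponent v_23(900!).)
v_23(900!) = 40

Legendre's formula: v_p(n!) = Σ_{k ≥ 1} ⌊n / p^k⌋. For p = 23, n = 900, the terms are:
  ⌊900/23^1⌋ = ⌊900/23⌋ = 39
  ⌊900/23^2⌋ = ⌊900/529⌋ = 1
(the next term ⌊900/23^3⌋ = 0, terminating the sum). Summing: v_23(900!) = 39 + 1 = 40.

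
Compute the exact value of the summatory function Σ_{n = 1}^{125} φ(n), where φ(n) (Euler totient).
Σ_{n ≤ 125} φ(n) = 4796

Compute φ(n) for each 1 ≤ n ≤ 125: φ(1) = 1, φ(2) = 1, φ(3) = 2, φ(4) = 2, φ(5) = 4, φ(6) = 2, φ(7) = 6, φ(8) = 4, φ(9) = 6, φ(10) = 4, φ(11) = 10, φ(12) = 4, φ(13) = 12, φ(14) = 6, φ(15) = 8, φ(16) = 8, φ(17) = 16, φ(18) = 6, φ(19) = 18, φ(20) = 8, φ(21) = 12, φ(22) = 10, φ(23) = 22, φ(24) = 8, φ(25) = 20, φ(26) = 12, φ(27) = 18, φ(28) = 12, φ(29) = 28, φ(30) = 8, φ(31) = 30, φ(32) = 16, φ(33) = 20, φ(34) = 16, φ(35) = 24, φ(36) = 12, φ(37) = 36, φ(38) = 18, φ(39) = 24, φ(40) = 16, φ(41) = 40, φ(42) = 12, φ(43) = 42, φ(44) = 20, φ(45) = 24, φ(46) = 22, φ(47) = 46, φ(48) = 16, φ(49) = 42, φ(50) = 20, φ(51) = 32, φ(52) = 24, φ(53) = 52, φ(54) = 18, φ(55) = 40, φ(56) = 24, φ(57) = 36, φ(58) = 28, φ(59) = 58, φ(60) = 16, φ(61) = 60, φ(62) = 30, φ(63) = 36, φ(64) = 32, φ(65) = 48, φ(66) = 20, φ(67) = 66, φ(68) = 32, φ(69) = 44, φ(70) = 24, φ(71) = 70, φ(72) = 24, φ(73) = 72, φ(74) = 36, φ(75) = 40, φ(76) = 36, φ(77) = 60, φ(78) = 24, φ(79) = 78, φ(80) = 32, φ(81) = 54, φ(82) = 40, φ(83) = 82, φ(84) = 24, φ(85) = 64, φ(86) = 42, φ(87) = 56, φ(88) = 40, φ(89) = 88, φ(90) = 24, φ(91) = 72, φ(92) = 44, φ(93) = 60, φ(94) = 46, φ(95) = 72, φ(96) = 32, φ(97) = 96, φ(98) = 42, φ(99) = 60, φ(100) = 40, φ(101) = 100, φ(102) = 32, φ(103) = 102, φ(104) = 48, φ(105) = 48, φ(106) = 52, φ(107) = 106, φ(108) = 36, φ(109) = 108, φ(110) = 40, φ(111) = 72, φ(112) = 48, φ(113) = 112, φ(114) = 36, φ(115) = 88, φ(116) = 56, φ(117) = 72, φ(118) = 58, φ(119) = 96, φ(120) = 32, φ(121) = 110, φ(122) = 60, φ(123) = 80, φ(124) = 60, φ(125) = 100. Summing all 125 values: 4796. (Average order: Σ_{n ≤ x} φ(n) ~ (3/π²) x². For x = 125, (3/π²)·125² ≈ 4749.43.)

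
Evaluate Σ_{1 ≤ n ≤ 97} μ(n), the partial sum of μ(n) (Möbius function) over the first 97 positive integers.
Σ_{n ≤ 97} μ(n) = 1

Compute μ(n) for each 1 ≤ n ≤ 97: μ(1) = 1, μ(2) = -1, μ(3) = -1, μ(4) = 0, μ(5) = -1, μ(6) = 1, μ(7) = -1, μ(8) = 0, μ(9) = 0, μ(10) = 1, μ(11) = -1, μ(12) = 0, μ(13) = -1, μ(14) = 1, μ(15) = 1, μ(16) = 0, μ(17) = -1, μ(18) = 0, μ(19) = -1, μ(20) = 0, μ(21) = 1, μ(22) = 1, μ(23) = -1, μ(24) = 0, μ(25) = 0, μ(26) = 1, μ(27) = 0, μ(28) = 0, μ(29) = -1, μ(30) = -1, μ(31) = -1, μ(32) = 0, μ(33) = 1, μ(34) = 1, μ(35) = 1, μ(36) = 0, μ(37) = -1, μ(38) = 1, μ(39) = 1, μ(40) = 0, μ(41) = -1, μ(42) = -1, μ(43) = -1, μ(44) = 0, μ(45) = 0, μ(46) = 1, μ(47) = -1, μ(48) = 0, μ(49) = 0, μ(50) = 0, μ(51) = 1, μ(52) = 0, μ(53) = -1, μ(54) = 0, μ(55) = 1, μ(56) = 0, μ(57) = 1, μ(58) = 1, μ(59) = -1, μ(60) = 0, μ(61) = -1, μ(62) = 1, μ(63) = 0, μ(64) = 0, μ(65) = 1, μ(66) = -1, μ(67) = -1, μ(68) = 0, μ(69) = 1, μ(70) = -1, μ(71) = -1, μ(72) = 0, μ(73) = -1, μ(74) = 1, μ(75) = 0, μ(76) = 0, μ(77) = 1, μ(78) = -1, μ(79) = -1, μ(80) = 0, μ(81) = 0, μ(82) = 1, μ(83) = -1, μ(84) = 0, μ(85) = 1, μ(86) = 1, μ(87) = 1, μ(88) = 0, μ(89) = -1, μ(90) = 0, μ(91) = 1, μ(92) = 0, μ(93) = 1, μ(94) = 1, μ(95) = 1, μ(96) = 0, μ(97) = -1. Summing all 97 values: 1. (Mertens function M(x) = Σ_{n ≤ x} μ(n); on average M(x) should be small (PNT ⟺ M(x) = o(x)).)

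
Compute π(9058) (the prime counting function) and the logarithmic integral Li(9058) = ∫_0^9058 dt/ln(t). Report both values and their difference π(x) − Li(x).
π(9058) = 1125;  Li(9058) ≈ 1143.32;  π(x) − Li(x) ≈ -18.32.

Direct count of primes ≤ 9058 gives π(9058) = 1125. Numerical evaluation of the logarithmic integral gives Li(9058) ≈ 1143.32. The difference π(x) − Li(x) ≈ -18.32 is typically negative for small/moderate x (Li(x) overestimates), though Littlewood's theorem shows this sign changes infinitely often.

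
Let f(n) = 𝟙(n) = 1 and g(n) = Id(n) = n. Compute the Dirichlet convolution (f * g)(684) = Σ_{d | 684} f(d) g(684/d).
(𝟙 * Id)(684) = 1820

Divisors of 684: [1, 2, 3, 4, 6, 9, 12, 18, 19, 36, 38, 57, 76, 114, 171, 228, 342, 684]. For each d | 684:
  d = 1: 𝟙(1) · Id(684/1) = 1 · 684 = 684
  d = 2: 𝟙(2) · Id(684/2) = 1 · 342 = 342
  d = 3: 𝟙(3) · Id(684/3) = 1 · 228 = 228
  d = 4: 𝟙(4) · Id(684/4) = 1 · 171 = 171
  d = 6: 𝟙(6) · Id(684/6) = 1 · 114 = 114
  d = 9: 𝟙(9) · Id(684/9) = 1 · 76 = 76
  d = 12: 𝟙(12) · Id(684/12) = 1 · 57 = 57
  d = 18: 𝟙(18) · Id(684/18) = 1 · 38 = 38
  d = 19: 𝟙(19) · Id(684/19) = 1 · 36 = 36
  d = 36: 𝟙(36) · Id(684/36) = 1 · 19 = 19
  d = 38: 𝟙(38) · Id(684/38) = 1 · 18 = 18
  d = 57: 𝟙(57) · Id(684/57) = 1 · 12 = 12
  d = 76: 𝟙(76) · Id(684/76) = 1 · 9 = 9
  d = 114: 𝟙(114) · Id(684/114) = 1 · 6 = 6
  d = 171: 𝟙(171) · Id(684/171) = 1 · 4 = 4
  d = 228: 𝟙(228) · Id(684/228) = 1 · 3 = 3
  d = 342: 𝟙(342) · Id(684/342) = 1 · 2 = 2
  d = 684: 𝟙(684) · Id(684/684) = 1 · 1 = 1
Summing: (𝟙 * Id)(684) = 684 + 342 + 228 + 171 + 114 + 76 + 57 + 38 + 36 + 19 + 18 + 12 + 9 + 6 + 4 + 3 + 2 + 1 = 1820.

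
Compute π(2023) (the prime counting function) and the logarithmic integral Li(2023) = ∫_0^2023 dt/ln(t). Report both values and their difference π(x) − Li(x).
π(2023) = 306;  Li(2023) ≈ 317.83;  π(x) − Li(x) ≈ -11.83.

Direct count of primes ≤ 2023 gives π(2023) = 306. Numerical evaluation of the logarithmic integral gives Li(2023) ≈ 317.83. The difference π(x) − Li(x) ≈ -11.83 is typically negative for small/moderate x (Li(x) overestimates), though Littlewood's theorem shows this sign changes infinitely often.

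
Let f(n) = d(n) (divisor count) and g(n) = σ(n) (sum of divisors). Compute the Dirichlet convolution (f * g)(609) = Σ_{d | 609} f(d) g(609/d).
(d * σ)(609) = 1920

Divisors of 609: [1, 3, 7, 21, 29, 87, 203, 609]. For each d | 609:
  d = 1: d(1) · σ(609/1) = 1 · 960 = 960
  d = 3: d(3) · σ(609/3) = 2 · 240 = 480
  d = 7: d(7) · σ(609/7) = 2 · 120 = 240
  d = 21: d(21) · σ(609/21) = 4 · 30 = 120
  d = 29: d(29) · σ(609/29) = 2 · 32 = 64
  d = 87: d(87) · σ(609/87) = 4 · 8 = 32
  d = 203: d(203) · σ(609/203) = 4 · 4 = 16
  d = 609: d(609) · σ(609/609) = 8 · 1 = 8
Summing: (d * σ)(609) = 960 + 480 + 240 + 120 + 64 + 32 + 16 + 8 = 1920.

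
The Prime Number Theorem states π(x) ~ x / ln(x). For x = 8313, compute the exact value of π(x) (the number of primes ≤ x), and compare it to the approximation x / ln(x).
π(8313) = 1043;  x/ln(x) ≈ 921.05;  relative error ≈ 11.69%.

Directly count primes up to 8313: π(8313) = 1043. The PNT approximation gives 8313/ln(8313) ≈ 8313/9.02558 ≈ 921.05. Relative error (π(x) − x/ln(x)) / π(x) ≈ 11.69%; the approximation is known to undercount slightly (Li(x) is a better estimate).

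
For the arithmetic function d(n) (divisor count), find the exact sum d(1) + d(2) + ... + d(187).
Σ_{n ≤ 187} d(n) = 1009

Compute d(n) for each 1 ≤ n ≤ 187: d(1) = 1, d(2) = 2, d(3) = 2, d(4) = 3, d(5) = 2, d(6) = 4, d(7) = 2, d(8) = 4, d(9) = 3, d(10) = 4, d(11) = 2, d(12) = 6, d(13) = 2, d(14) = 4, d(15) = 4, d(16) = 5, d(17) = 2, d(18) = 6, d(19) = 2, d(20) = 6, d(21) = 4, d(22) = 4, d(23) = 2, d(24) = 8, d(25) = 3, d(26) = 4, d(27) = 4, d(28) = 6, d(29) = 2, d(30) = 8, d(31) = 2, d(32) = 6, d(33) = 4, d(34) = 4, d(35) = 4, d(36) = 9, d(37) = 2, d(38) = 4, d(39) = 4, d(40) = 8, d(41) = 2, d(42) = 8, d(43) = 2, d(44) = 6, d(45) = 6, d(46) = 4, d(47) = 2, d(48) = 10, d(49) = 3, d(50) = 6, d(51) = 4, d(52) = 6, d(53) = 2, d(54) = 8, d(55) = 4, d(56) = 8, d(57) = 4, d(58) = 4, d(59) = 2, d(60) = 12, d(61) = 2, d(62) = 4, d(63) = 6, d(64) = 7, d(65) = 4, d(66) = 8, d(67) = 2, d(68) = 6, d(69) = 4, d(70) = 8, d(71) = 2, d(72) = 12, d(73) = 2, d(74) = 4, d(75) = 6, d(76) = 6, d(77) = 4, d(78) = 8, d(79) = 2, d(80) = 10, d(81) = 5, d(82) = 4, d(83) = 2, d(84) = 12, d(85) = 4, d(86) = 4, d(87) = 4, d(88) = 8, d(89) = 2, d(90) = 12, d(91) = 4, d(92) = 6, d(93) = 4, d(94) = 4, d(95) = 4, d(96) = 12, d(97) = 2, d(98) = 6, d(99) = 6, d(100) = 9, d(101) = 2, d(102) = 8, d(103) = 2, d(104) = 8, d(105) = 8, d(106) = 4, d(107) = 2, d(108) = 12, d(109) = 2, d(110) = 8, d(111) = 4, d(112) = 10, d(113) = 2, d(114) = 8, d(115) = 4, d(116) = 6, d(117) = 6, d(118) = 4, d(119) = 4, d(120) = 16, d(121) = 3, d(122) = 4, d(123) = 4, d(124) = 6, d(125) = 4, d(126) = 12, d(127) = 2, d(128) = 8, d(129) = 4, d(130) = 8, d(131) = 2, d(132) = 12, d(133) = 4, d(134) = 4, d(135) = 8, d(136) = 8, d(137) = 2, d(138) = 8, d(139) = 2, d(140) = 12, d(141) = 4, d(142) = 4, d(143) = 4, d(144) = 15, d(145) = 4, d(146) = 4, d(147) = 6, d(148) = 6, d(149) = 2, d(150) = 12, d(151) = 2, d(152) = 8, d(153) = 6, d(154) = 8, d(155) = 4, d(156) = 12, d(157) = 2, d(158) = 4, d(159) = 4, d(160) = 12, d(161) = 4, d(162) = 10, d(163) = 2, d(164) = 6, d(165) = 8, d(166) = 4, d(167) = 2, d(168) = 16, d(169) = 3, d(170) = 8, d(171) = 6, d(172) = 6, d(173) = 2, d(174) = 8, d(175) = 6, d(176) = 10, d(177) = 4, d(178) = 4, d(179) = 2, d(180) = 18, d(181) = 2, d(182) = 8, d(183) = 4, d(184) = 8, d(185) = 4, d(186) = 8, d(187) = 4. Summing all 187 values: 1009. (Dirichlet's divisor formula: Σ_{n ≤ x} d(n) = x ln(x) + (2γ − 1) x + O(√x). For x = 187, the asymptotic estimate is ≈ 1007.10.)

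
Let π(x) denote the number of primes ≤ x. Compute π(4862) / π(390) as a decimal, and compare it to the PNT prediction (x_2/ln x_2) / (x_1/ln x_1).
π(4862)/π(390) = 651/77 ≈ 8.4545;  PNT prediction ≈ 8.7615.

π(390) = 77 and π(4862) = 651, so π(4862)/π(390) ≈ 8.4545. The PNT-predicted ratio is (4862/ln(4862)) / (390/ln(390)) ≈ 8.7615. The two agree to within a few percent, as expected.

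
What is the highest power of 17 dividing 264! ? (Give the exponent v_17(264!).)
v_17(264!) = 15

Legendre's formula: v_p(n!) = Σ_{k ≥ 1} ⌊n / p^k⌋. For p = 17, n = 264, the terms are:
  ⌊264/17^1⌋ = ⌊264/17⌋ = 15
(the next term ⌊264/17^2⌋ = 0, terminating the sum). Summing: v_17(264!) = 15 = 15.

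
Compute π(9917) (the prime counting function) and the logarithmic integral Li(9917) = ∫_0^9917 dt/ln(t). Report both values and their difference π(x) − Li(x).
π(9917) = 1222;  Li(9917) ≈ 1237.12;  π(x) − Li(x) ≈ -15.12.

Direct count of primes ≤ 9917 gives π(9917) = 1222. Numerical evaluation of the logarithmic integral gives Li(9917) ≈ 1237.12. The difference π(x) − Li(x) ≈ -15.12 is typically negative for small/moderate x (Li(x) overestimates), though Littlewood's theorem shows this sign changes infinitely often.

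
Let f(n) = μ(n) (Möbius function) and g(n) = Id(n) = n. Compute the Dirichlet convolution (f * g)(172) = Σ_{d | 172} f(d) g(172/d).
(μ * Id)(172) = 84

Divisors of 172: [1, 2, 4, 43, 86, 172]. For each d | 172:
  d = 1: μ(1) · Id(172/1) = 1 · 172 = 172
  d = 2: μ(2) · Id(172/2) = -1 · 86 = -86
  d = 4: μ(4) · Id(172/4) = 0 · 43 = 0
  d = 43: μ(43) · Id(172/43) = -1 · 4 = -4
  d = 86: μ(86) · Id(172/86) = 1 · 2 = 2
  d = 172: μ(172) · Id(172/172) = 0 · 1 = 0
Summing: (μ * Id)(172) = 172 + -86 + 0 + -4 + 2 + 0 = 84.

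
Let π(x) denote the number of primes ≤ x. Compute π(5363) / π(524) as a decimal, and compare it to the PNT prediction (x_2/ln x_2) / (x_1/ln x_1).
π(5363)/π(524) = 708/99 ≈ 7.1515;  PNT prediction ≈ 7.4627.

π(524) = 99 and π(5363) = 708, so π(5363)/π(524) ≈ 7.1515. The PNT-predicted ratio is (5363/ln(5363)) / (524/ln(524)) ≈ 7.4627. The two agree to within a few percent, as expected.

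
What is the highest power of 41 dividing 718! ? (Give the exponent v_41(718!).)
v_41(718!) = 17

Legendre's formula: v_p(n!) = Σ_{k ≥ 1} ⌊n / p^k⌋. For p = 41, n = 718, the terms are:
  ⌊718/41^1⌋ = ⌊718/41⌋ = 17
(the next term ⌊718/41^2⌋ = 0, terminating the sum). Summing: v_41(718!) = 17 = 17.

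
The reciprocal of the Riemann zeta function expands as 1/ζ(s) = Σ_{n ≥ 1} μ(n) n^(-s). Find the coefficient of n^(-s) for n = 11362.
μ(11362) = 1

Factor n = 11362 = 2 · 13 · 19 · 23. μ(n) = 0 if any exponent ≥ 2 (not squarefree); otherwise μ(n) = (−1)^{ω(n)} where ω(n) is the number of distinct prime factors. Applying: μ(11362) = 1.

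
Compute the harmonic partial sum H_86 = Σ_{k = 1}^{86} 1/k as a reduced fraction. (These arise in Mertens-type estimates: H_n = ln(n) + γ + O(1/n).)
H_86 = 3698356445237207772956045432953649519/734184632222154704090370027645633600

Direct summation: H_86 = 1 + 1/2 + ... + 1/86. The least common denominator is lcm(1, ..., 86) = 8076030954443701744994070304101969600; over this denominator the numerator is 8076030954443701744994070304101969600 + 4038015477221850872497035152050984800 + 2692010318147900581664690101367323200 + 2019007738610925436248517576025492400 + 1615206190888740348998814060820393920 + 1346005159073950290832345050683661600 + 1153718707777671677856295757728852800 + 1009503869305462718124258788012746200 + 897336772715966860554896700455774400 + 807603095444370174499407030410196960 + 734184632222154704090370027645633600 + 673002579536975145416172525341830800 + 621233150341823211153390023392459200 + 576859353888835838928147878864426400 + 538402063629580116332938020273464640 + 504751934652731359062129394006373100 + 475060644379041279117298253182468800 + 448668386357983430277448350227887200 + 425054260760194828683898437057998400 + 403801547722185087249703515205098480 + 384572902592557225952098585909617600 + 367092316111077352045185013822816800 + 351131780627987032391046534960955200 + 336501289768487572708086262670915400 + 323041238177748069799762812164078784 + 310616575170911605576695011696229600 + 299112257571988953518298900151924800 + 288429676944417919464073939432213200 + 278483826015300060172209320831102400 + 269201031814790058166469010136732320 + 260517127562700056290131300132321600 + 252375967326365679531064697003186550 + 244728210740718234696790009215211200 + 237530322189520639558649126591234400 + 230743741555534335571259151545770560 + 224334193178991715138724175113943600 + 218271106876856803918758656867620800 + 212527130380097414341949218528999200 + 207077716780607737051130007797486400 + 201900773861092543624851757602549240 + 196976364742529310853513909856145600 + 192286451296278612976049292954808800 + 187814673359155854534745821025627200 + 183546158055538676022592506911408400 + 179467354543193372110979340091154880 + 175565890313993516195523267480477600 + 171830445839227696702001495831956800 + 168250644884243786354043131335457700 + 164816958253953096836613679675550400 + 161520619088874034899881406082039392 + 158353548126347093039099417727489600 + 155308287585455802788347505848114800 + 152377942536673617830076798190603200 + 149556128785994476759149450075962400 + 146836926444430940818074005529126720 + 144214838472208959732036969716106600 + 141684753586731609561299479019332800 + 139241913007650030086104660415551200 + 136881880583791554999899496679694400 + 134600515907395029083234505068366160 + 132393950072847569590066726296753600 + 130258563781350028145065650066160800 + 128190967530852408650699528636539200 + 126187983663182839765532348501593275 + 124246630068364642230678004678491840 + 122364105370359117348395004607605600 + 120537775439458234999911497076148800 + 118765161094760319779324563295617200 + 117043926875995677463682178320318400 + 115371870777767167785629575772885280 + 113746914851319742887240426818337600 + 112167096589495857569362087556971800 + 110630561019776736232795483617835200 + 109135553438428401959379328433810400 + 107680412725916023266587604054692928 + 106263565190048707170974609264499600 + 104883518888879243441481432520804800 + 103538858390303868525565003898743200 + 102228239929667110696127472203822400 + 100950386930546271812425878801274620 + 99704085857329651172766300050641600 + 98488182371264655426756954928072800 + 97301577764381948734868316916891200 + 96143225648139306488024646477404400 + 95012128875808255823459650636493760 + 93907336679577927267372910512813600 = 40681920897609285502516499762490144709, so H_86 = 40681920897609285502516499762490144709/8076030954443701744994070304101969600; reducing by gcd(40681920897609285502516499762490144709, 8076030954443701744994070304101969600) = 11 gives 3698356445237207772956045432953649519/734184632222154704090370027645633600 ≈ 5.03737. (The PNT-adjacent estimate ln(86) + γ ≈ 5.03156 matches within O(1/n).)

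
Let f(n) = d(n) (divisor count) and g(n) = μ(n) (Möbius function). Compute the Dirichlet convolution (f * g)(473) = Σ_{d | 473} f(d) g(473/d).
(d * μ)(473) = 1

Divisors of 473: [1, 11, 43, 473]. For each d | 473:
  d = 1: d(1) · μ(473/1) = 1 · 1 = 1
  d = 11: d(11) · μ(473/11) = 2 · -1 = -2
  d = 43: d(43) · μ(473/43) = 2 · -1 = -2
  d = 473: d(473) · μ(473/473) = 4 · 1 = 4
Summing: (d * μ)(473) = 1 + -2 + -2 + 4 = 1.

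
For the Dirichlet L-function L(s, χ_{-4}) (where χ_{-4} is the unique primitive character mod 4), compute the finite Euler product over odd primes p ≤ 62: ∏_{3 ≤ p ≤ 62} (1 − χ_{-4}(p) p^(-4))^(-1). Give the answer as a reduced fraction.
∏ = 81934214988902113115031508050672702841756592198516788686922065253543/82850154482442028729801746725895742819441886414557775886809038848000

The odd primes p ≤ 62 are [3, 5, 7, 11, 13, 17, 19, 23, 29, 31, 37, 41, 43, 47, 53, 59, 61]. For each, χ(p) = 1 if p ≡ 1 mod 4, χ(p) = −1 if p ≡ 3 mod 4. Taking (1 − χ(p)/p^4)^(-1) = p^4/(p^4 − χ(p)): (1 − (-1)/3^4)^(-1) · (1 − (1)/5^4)^(-1) · (1 − (-1)/7^4)^(-1) · (1 − (-1)/11^4)^(-1) · (1 − (1)/13^4)^(-1) · (1 − (1)/17^4)^(-1) · (1 − (-1)/19^4)^(-1) · (1 − (-1)/23^4)^(-1) · (1 − (1)/29^4)^(-1) · (1 − (-1)/31^4)^(-1) · (1 − (1)/37^4)^(-1) · (1 − (1)/41^4)^(-1) · (1 − (-1)/43^4)^(-1) · (1 − (-1)/47^4)^(-1) · (1 − (1)/53^4)^(-1) · (1 − (-1)/59^4)^(-1) · (1 − (1)/61^4)^(-1) = 81934214988902113115031508050672702841756592198516788686922065253543/82850154482442028729801746725895742819441886414557775886809038848000.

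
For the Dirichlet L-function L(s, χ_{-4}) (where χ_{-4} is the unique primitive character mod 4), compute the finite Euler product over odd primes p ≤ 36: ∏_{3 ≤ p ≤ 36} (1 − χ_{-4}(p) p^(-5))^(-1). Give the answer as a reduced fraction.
∏ = 52015810615424538455317584769582112629834289625/52216435813704314792391924764477903837266444288

The odd primes p ≤ 36 are [3, 5, 7, 11, 13, 17, 19, 23, 29, 31]. For each, χ(p) = 1 if p ≡ 1 mod 4, χ(p) = −1 if p ≡ 3 mod 4. Taking (1 − χ(p)/p^5)^(-1) = p^5/(p^5 − χ(p)): (1 − (-1)/3^5)^(-1) · (1 − (1)/5^5)^(-1) · (1 − (-1)/7^5)^(-1) · (1 − (-1)/11^5)^(-1) · (1 − (1)/13^5)^(-1) · (1 − (1)/17^5)^(-1) · (1 − (-1)/19^5)^(-1) · (1 − (-1)/23^5)^(-1) · (1 − (1)/29^5)^(-1) · (1 − (-1)/31^5)^(-1) = 52015810615424538455317584769582112629834289625/52216435813704314792391924764477903837266444288.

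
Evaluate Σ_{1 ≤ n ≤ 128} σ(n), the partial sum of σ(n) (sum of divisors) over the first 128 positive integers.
Σ_{n ≤ 128} σ(n) = 13535

Compute σ(n) for each 1 ≤ n ≤ 128: σ(1) = 1, σ(2) = 3, σ(3) = 4, σ(4) = 7, σ(5) = 6, σ(6) = 12, σ(7) = 8, σ(8) = 15, σ(9) = 13, σ(10) = 18, σ(11) = 12, σ(12) = 28, σ(13) = 14, σ(14) = 24, σ(15) = 24, σ(16) = 31, σ(17) = 18, σ(18) = 39, σ(19) = 20, σ(20) = 42, σ(21) = 32, σ(22) = 36, σ(23) = 24, σ(24) = 60, σ(25) = 31, σ(26) = 42, σ(27) = 40, σ(28) = 56, σ(29) = 30, σ(30) = 72, σ(31) = 32, σ(32) = 63, σ(33) = 48, σ(34) = 54, σ(35) = 48, σ(36) = 91, σ(37) = 38, σ(38) = 60, σ(39) = 56, σ(40) = 90, σ(41) = 42, σ(42) = 96, σ(43) = 44, σ(44) = 84, σ(45) = 78, σ(46) = 72, σ(47) = 48, σ(48) = 124, σ(49) = 57, σ(50) = 93, σ(51) = 72, σ(52) = 98, σ(53) = 54, σ(54) = 120, σ(55) = 72, σ(56) = 120, σ(57) = 80, σ(58) = 90, σ(59) = 60, σ(60) = 168, σ(61) = 62, σ(62) = 96, σ(63) = 104, σ(64) = 127, σ(65) = 84, σ(66) = 144, σ(67) = 68, σ(68) = 126, σ(69) = 96, σ(70) = 144, σ(71) = 72, σ(72) = 195, σ(73) = 74, σ(74) = 114, σ(75) = 124, σ(76) = 140, σ(77) = 96, σ(78) = 168, σ(79) = 80, σ(80) = 186, σ(81) = 121, σ(82) = 126, σ(83) = 84, σ(84) = 224, σ(85) = 108, σ(86) = 132, σ(87) = 120, σ(88) = 180, σ(89) = 90, σ(90) = 234, σ(91) = 112, σ(92) = 168, σ(93) = 128, σ(94) = 144, σ(95) = 120, σ(96) = 252, σ(97) = 98, σ(98) = 171, σ(99) = 156, σ(100) = 217, σ(101) = 102, σ(102) = 216, σ(103) = 104, σ(104) = 210, σ(105) = 192, σ(106) = 162, σ(107) = 108, σ(108) = 280, σ(109) = 110, σ(110) = 216, σ(111) = 152, σ(112) = 248, σ(113) = 114, σ(114) = 240, σ(115) = 144, σ(116) = 210, σ(117) = 182, σ(118) = 180, σ(119) = 144, σ(120) = 360, σ(121) = 133, σ(122) = 186, σ(123) = 168, σ(124) = 224, σ(125) = 156, σ(126) = 312, σ(127) = 128, σ(128) = 255. Summing all 128 values: 13535. (Average order: Σ_{n ≤ x} σ(n) ~ (π²/12) x². For x = 128, (π²/12)·128² ≈ 13475.30.)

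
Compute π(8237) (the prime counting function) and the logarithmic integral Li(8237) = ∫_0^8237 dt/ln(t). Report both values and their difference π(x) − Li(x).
π(8237) = 1034;  Li(8237) ≈ 1052.74;  π(x) − Li(x) ≈ -18.74.

Direct count of primes ≤ 8237 gives π(8237) = 1034. Numerical evaluation of the logarithmic integral gives Li(8237) ≈ 1052.74. The difference π(x) − Li(x) ≈ -18.74 is typically negative for small/moderate x (Li(x) overestimates), though Littlewood's theorem shows this sign changes infinitely often.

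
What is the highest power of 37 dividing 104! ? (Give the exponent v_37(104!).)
v_37(104!) = 2

Legendre's formula: v_p(n!) = Σ_{k ≥ 1} ⌊n / p^k⌋. For p = 37, n = 104, the terms are:
  ⌊104/37^1⌋ = ⌊104/37⌋ = 2
(the next term ⌊104/37^2⌋ = 0, terminating the sum). Summing: v_37(104!) = 2 = 2.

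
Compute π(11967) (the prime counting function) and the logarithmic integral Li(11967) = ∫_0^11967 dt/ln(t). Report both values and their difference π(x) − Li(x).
π(11967) = 1434;  Li(11967) ≈ 1457.59;  π(x) − Li(x) ≈ -23.59.

Direct count of primes ≤ 11967 gives π(11967) = 1434. Numerical evaluation of the logarithmic integral gives Li(11967) ≈ 1457.59. The difference π(x) − Li(x) ≈ -23.59 is typically negative for small/moderate x (Li(x) overestimates), though Littlewood's theorem shows this sign changes infinitely often.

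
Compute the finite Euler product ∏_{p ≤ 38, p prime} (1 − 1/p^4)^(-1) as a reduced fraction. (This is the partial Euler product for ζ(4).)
∏ = 118583889910340935015737417301254569/109564363617893205834674995200000000

The primes p ≤ 38 are [2, 3, 5, 7, 11, 13, 17, 19, 23, 29, 31, 37]. For each prime, (1 − 1/p^4)^(-1) = p^4 / (p^4 − 1). The product is (1 − 1/2^4)^(-1), (1 − 1/3^4)^(-1), (1 − 1/5^4)^(-1), (1 − 1/7^4)^(-1), (1 − 1/11^4)^(-1), (1 − 1/13^4)^(-1), (1 − 1/17^4)^(-1), (1 − 1/19^4)^(-1), (1 − 1/23^4)^(-1), (1 − 1/29^4)^(-1), (1 − 1/31^4)^(-1), (1 − 1/37^4)^(-1) = ∏ p^4 / (p^4 − 1) = 118583889910340935015737417301254569/109564363617893205834674995200000000.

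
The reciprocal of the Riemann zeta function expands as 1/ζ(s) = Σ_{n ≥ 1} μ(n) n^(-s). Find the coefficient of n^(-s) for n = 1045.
μ(1045) = -1

Factor n = 1045 = 5 · 11 · 19. μ(n) = 0 if any exponent ≥ 2 (not squarefree); otherwise μ(n) = (−1)^{ω(n)} where ω(n) is the number of distinct prime factors. Applying: μ(1045) = -1.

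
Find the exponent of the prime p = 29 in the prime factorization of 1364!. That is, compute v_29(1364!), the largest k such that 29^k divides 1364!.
v_29(1364!) = 48

Legendre's formula: v_p(n!) = Σ_{k ≥ 1} ⌊n / p^k⌋. For p = 29, n = 1364, the terms are:
  ⌊1364/29^1⌋ = ⌊1364/29⌋ = 47
  ⌊1364/29^2⌋ = ⌊1364/841⌋ = 1
(the next term ⌊1364/29^3⌋ = 0, terminating the sum). Summing: v_29(1364!) = 47 + 1 = 48.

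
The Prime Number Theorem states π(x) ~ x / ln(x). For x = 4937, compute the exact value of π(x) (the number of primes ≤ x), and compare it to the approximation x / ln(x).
π(4937) = 660;  x/ln(x) ≈ 580.52;  relative error ≈ 12.04%.

Directly count primes up to 4937: π(4937) = 660. The PNT approximation gives 4937/ln(4937) ≈ 4937/8.50451 ≈ 580.52. Relative error (π(x) − x/ln(x)) / π(x) ≈ 12.04%; the approximation is known to undercount slightly (Li(x) is a better estimate).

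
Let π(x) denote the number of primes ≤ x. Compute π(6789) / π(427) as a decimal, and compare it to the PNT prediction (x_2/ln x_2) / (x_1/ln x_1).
π(6789)/π(427) = 873/82 ≈ 10.6463;  PNT prediction ≈ 10.9144.

π(427) = 82 and π(6789) = 873, so π(6789)/π(427) ≈ 10.6463. The PNT-predicted ratio is (6789/ln(6789)) / (427/ln(427)) ≈ 10.9144. The two agree to within a few percent, as expected.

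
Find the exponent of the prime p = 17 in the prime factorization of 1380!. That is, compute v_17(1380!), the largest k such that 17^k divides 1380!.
v_17(1380!) = 85

Legendre's formula: v_p(n!) = Σ_{k ≥ 1} ⌊n / p^k⌋. For p = 17, n = 1380, the terms are:
  ⌊1380/17^1⌋ = ⌊1380/17⌋ = 81
  ⌊1380/17^2⌋ = ⌊1380/289⌋ = 4
(the next term ⌊1380/17^3⌋ = 0, terminating the sum). Summing: v_17(1380!) = 81 + 4 = 85.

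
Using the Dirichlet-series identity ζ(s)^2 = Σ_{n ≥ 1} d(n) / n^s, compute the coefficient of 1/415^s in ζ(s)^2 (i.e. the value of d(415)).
d(415) = 4

ζ(s)^2 = (Σ 1/m^s)(Σ 1/k^s). The coefficient of 1/n^s in the product is the number of ordered pairs (m, k) with mk = n, which equals d(n). For n = 415, divisors are [1, 5, 83, 415], so d(415) = 4.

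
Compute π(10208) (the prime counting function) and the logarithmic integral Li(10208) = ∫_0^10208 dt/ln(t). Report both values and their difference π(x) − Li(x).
π(10208) = 1252;  Li(10208) ≈ 1268.70;  π(x) − Li(x) ≈ -16.70.

Direct count of primes ≤ 10208 gives π(10208) = 1252. Numerical evaluation of the logarithmic integral gives Li(10208) ≈ 1268.70. The difference π(x) − Li(x) ≈ -16.70 is typically negative for small/moderate x (Li(x) overestimates), though Littlewood's theorem shows this sign changes infinitely often.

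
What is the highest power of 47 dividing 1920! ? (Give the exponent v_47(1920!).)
v_47(1920!) = 40

Legendre's formula: v_p(n!) = Σ_{k ≥ 1} ⌊n / p^k⌋. For p = 47, n = 1920, the terms are:
  ⌊1920/47^1⌋ = ⌊1920/47⌋ = 40
(the next term ⌊1920/47^2⌋ = 0, terminating the sum). Summing: v_47(1920!) = 40 = 40.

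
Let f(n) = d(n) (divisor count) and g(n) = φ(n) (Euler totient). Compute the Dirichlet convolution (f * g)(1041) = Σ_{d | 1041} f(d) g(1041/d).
(d * φ)(1041) = 1392

Divisors of 1041: [1, 3, 347, 1041]. For each d | 1041:
  d = 1: d(1) · φ(1041/1) = 1 · 692 = 692
  d = 3: d(3) · φ(1041/3) = 2 · 346 = 692
  d = 347: d(347) · φ(1041/347) = 2 · 2 = 4
  d = 1041: d(1041) · φ(1041/1041) = 4 · 1 = 4
Summing: (d * φ)(1041) = 692 + 692 + 4 + 4 = 1392.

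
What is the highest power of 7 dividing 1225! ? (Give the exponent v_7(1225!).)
v_7(1225!) = 203

Legendre's formula: v_p(n!) = Σ_{k ≥ 1} ⌊n / p^k⌋. For p = 7, n = 1225, the terms are:
  ⌊1225/7^1⌋ = ⌊1225/7⌋ = 175
  ⌊1225/7^2⌋ = ⌊1225/49⌋ = 25
  ⌊1225/7^3⌋ = ⌊1225/343⌋ = 3
(the next term ⌊1225/7^4⌋ = 0, terminating the sum). Summing: v_7(1225!) = 175 + 25 + 3 = 203.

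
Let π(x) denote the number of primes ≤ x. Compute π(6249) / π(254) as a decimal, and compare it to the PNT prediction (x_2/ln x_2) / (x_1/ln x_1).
π(6249)/π(254) = 812/54 ≈ 15.0370;  PNT prediction ≈ 15.5868.

π(254) = 54 and π(6249) = 812, so π(6249)/π(254) ≈ 15.0370. The PNT-predicted ratio is (6249/ln(6249)) / (254/ln(254)) ≈ 15.5868. The two agree to within a few percent, as expected.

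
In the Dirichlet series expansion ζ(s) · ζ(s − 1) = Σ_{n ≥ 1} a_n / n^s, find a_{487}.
σ(487) = 488

In the product (Σ m^0/m^s)(Σ k / k^s) = Σ (Σ_{d | n} d) / n^s, the coefficient of 1/n^s is σ(n) = Σ_{d | n} d. For n = 487, divisors are [1, 487]; summing: σ(487) = 488.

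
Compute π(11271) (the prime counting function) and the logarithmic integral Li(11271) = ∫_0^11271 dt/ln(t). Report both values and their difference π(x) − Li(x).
π(11271) = 1362;  Li(11271) ≈ 1383.23;  π(x) − Li(x) ≈ -21.23.

Direct count of primes ≤ 11271 gives π(11271) = 1362. Numerical evaluation of the logarithmic integral gives Li(11271) ≈ 1383.23. The difference π(x) − Li(x) ≈ -21.23 is typically negative for small/moderate x (Li(x) overestimates), though Littlewood's theorem shows this sign changes infinitely often.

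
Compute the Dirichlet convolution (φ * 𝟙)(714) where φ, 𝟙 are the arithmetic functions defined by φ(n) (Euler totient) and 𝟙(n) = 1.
(φ * 𝟙)(714) = 714

Divisors of 714: [1, 2, 3, 6, 7, 14, 17, 21, 34, 42, 51, 102, 119, 238, 357, 714]. For each d | 714:
  d = 1: φ(1) · 𝟙(714/1) = 1 · 1 = 1
  d = 2: φ(2) · 𝟙(714/2) = 1 · 1 = 1
  d = 3: φ(3) · 𝟙(714/3) = 2 · 1 = 2
  d = 6: φ(6) · 𝟙(714/6) = 2 · 1 = 2
  d = 7: φ(7) · 𝟙(714/7) = 6 · 1 = 6
  d = 14: φ(14) · 𝟙(714/14) = 6 · 1 = 6
  d = 17: φ(17) · 𝟙(714/17) = 16 · 1 = 16
  d = 21: φ(21) · 𝟙(714/21) = 12 · 1 = 12
  d = 34: φ(34) · 𝟙(714/34) = 16 · 1 = 16
  d = 42: φ(42) · 𝟙(714/42) = 12 · 1 = 12
  d = 51: φ(51) · 𝟙(714/51) = 32 · 1 = 32
  d = 102: φ(102) · 𝟙(714/102) = 32 · 1 = 32
  d = 119: φ(119) · 𝟙(714/119) = 96 · 1 = 96
  d = 238: φ(238) · 𝟙(714/238) = 96 · 1 = 96
  d = 357: φ(357) · 𝟙(714/357) = 192 · 1 = 192
  d = 714: φ(714) · 𝟙(714/714) = 192 · 1 = 192
Summing: (φ * 𝟙)(714) = 1 + 1 + 2 + 2 + 6 + 6 + 16 + 12 + 16 + 12 + 32 + 32 + 96 + 96 + 192 + 192 = 714.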